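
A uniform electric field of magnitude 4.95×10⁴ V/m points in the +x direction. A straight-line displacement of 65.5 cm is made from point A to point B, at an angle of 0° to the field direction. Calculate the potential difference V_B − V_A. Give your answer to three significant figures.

-3.24×10⁴ V

Only the component of displacement along E changes the potential: ΔV = −E·d·cosθ.
ΔV = −(4.95×10⁴ V/m)(0.655 m)cos0° = -3.24×10⁴ V.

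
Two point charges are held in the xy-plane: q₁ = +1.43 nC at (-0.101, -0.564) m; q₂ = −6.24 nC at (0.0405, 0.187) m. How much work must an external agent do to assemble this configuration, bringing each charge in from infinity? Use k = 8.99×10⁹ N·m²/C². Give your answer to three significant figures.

The work to assemble the configuration equals its total potential energy, U = Σ kqᵢqⱼ/rᵢⱼ over all pairs.
Pair separations: r₁₂ = 0.764 m.
U = (-1.05×10⁻⁷) = -1.05×10⁻⁷ J.

-1.05×10⁻⁷ J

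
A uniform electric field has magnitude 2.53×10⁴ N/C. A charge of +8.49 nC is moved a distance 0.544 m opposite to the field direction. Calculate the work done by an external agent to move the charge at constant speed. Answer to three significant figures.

1.17×10⁻⁴ J

The potential change for a displacement 0.544 m opposite to the field direction is ΔV = +Ed = 1.38×10⁴ V.
W_ext = qΔV = 1.17×10⁻⁴ J.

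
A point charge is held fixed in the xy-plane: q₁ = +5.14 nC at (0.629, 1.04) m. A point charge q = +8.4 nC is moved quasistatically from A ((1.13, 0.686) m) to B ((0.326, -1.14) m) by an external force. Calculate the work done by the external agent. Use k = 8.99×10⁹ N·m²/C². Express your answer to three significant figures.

-4.56×10⁻⁷ J

For quasistatic motion the external work equals the change in potential energy: W_ext = qΔV = q(V_B − V_A).
At A: distance to the source charge is 0.613 m; V_A = kq₁/r = 75.3 V.
At B: distance to the source charge is 2.20 m; V_B = kq₁/r = 21.0 V.
ΔV = V_B − V_A = -54.3 V.
W_ext = qΔV = (8.40×10⁻⁹ C)(-54.3 V) = -4.56×10⁻⁷ J.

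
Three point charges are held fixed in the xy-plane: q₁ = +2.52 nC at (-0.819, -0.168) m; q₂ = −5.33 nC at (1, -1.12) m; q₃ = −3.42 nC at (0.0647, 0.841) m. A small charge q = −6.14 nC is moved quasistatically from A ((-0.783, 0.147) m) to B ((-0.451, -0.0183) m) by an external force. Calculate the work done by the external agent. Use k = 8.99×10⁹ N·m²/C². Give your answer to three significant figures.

1.32×10⁻⁷ J

For quasistatic motion the external work equals the change in potential energy: W_ext = qΔV = q(V_B − V_A).
At A: distances to the source charges are 0.317 m, 2.19 m, 1.10 m; V_A = Σ kqᵢ/rᵢ = 21.5 V.
At B: distances to the source charges are 0.397 m, 1.82 m, 1.00 m; V_B = Σ kqᵢ/rᵢ = 0.0439 V.
ΔV = V_B − V_A = -21.4 V.
W_ext = qΔV = (-6.14×10⁻⁹ C)(-21.4 V) = 1.32×10⁻⁷ J.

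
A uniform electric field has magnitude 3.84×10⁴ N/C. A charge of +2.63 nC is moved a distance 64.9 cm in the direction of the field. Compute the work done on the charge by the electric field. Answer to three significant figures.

6.55×10⁻⁵ J

The potential change for a displacement 64.9 cm in the direction of the field is ΔV = −Ed = -2.49×10⁴ V.
W_field = −qΔV = 6.55×10⁻⁵ J.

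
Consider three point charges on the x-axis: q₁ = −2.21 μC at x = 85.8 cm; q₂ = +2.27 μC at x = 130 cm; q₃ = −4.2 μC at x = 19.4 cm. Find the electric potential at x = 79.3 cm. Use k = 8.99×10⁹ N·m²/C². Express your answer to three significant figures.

-3.28×10⁵ V

The total potential is the scalar sum of each charge's contribution, V = Σ kqᵢ/rᵢ.
Distances from the field point to each charge: r₁ = 0.0650 m, r₂ = 0.507 m, r₃ = 0.599 m.
V = k[(-2.21×10⁻⁶)/(0.0650) + (2.27×10⁻⁶)/(0.507) + (-4.20×10⁻⁶)/(0.599)] = -3.28×10⁵ V.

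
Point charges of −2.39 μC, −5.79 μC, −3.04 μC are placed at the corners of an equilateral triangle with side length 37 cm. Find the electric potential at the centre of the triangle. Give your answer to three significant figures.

Electric potential is a scalar, so the contributions from each charge add algebraically: V = Σ kqᵢ/rᵢ.
The distance from each vertex to the centroid is a/√3 = 0.214 m.
V = k[(-2.39×10⁻⁶)/(0.214) + (-5.79×10⁻⁶)/(0.214) + (-3.04×10⁻⁶)/(0.214)] = -4.72×10⁵ V.

-4.72×10⁵ V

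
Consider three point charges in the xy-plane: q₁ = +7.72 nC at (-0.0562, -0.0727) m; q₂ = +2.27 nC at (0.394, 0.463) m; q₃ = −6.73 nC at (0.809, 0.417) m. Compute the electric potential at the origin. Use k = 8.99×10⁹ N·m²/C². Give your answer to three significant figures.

The total potential is the scalar sum of each charge's contribution, V = Σ kqᵢ/rᵢ.
Distances from the field point to each charge: r₁ = 0.0919 m, r₂ = 0.608 m, r₃ = 0.910 m.
V = k[(7.72×10⁻⁹)/(0.0919) + (2.27×10⁻⁹)/(0.608) + (-6.73×10⁻⁹)/(0.910)] = 722 V.

722 V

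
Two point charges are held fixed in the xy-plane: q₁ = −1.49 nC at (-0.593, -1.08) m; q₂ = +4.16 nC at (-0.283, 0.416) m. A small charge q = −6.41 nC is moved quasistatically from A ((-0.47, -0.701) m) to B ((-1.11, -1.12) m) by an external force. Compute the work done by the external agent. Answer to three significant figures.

2.43×10⁻⁸ J

For quasistatic motion the external work equals the change in potential energy: W_ext = qΔV = q(V_B − V_A).
At A: distances to the source charges are 0.398 m, 1.13 m; V_A = Σ kqᵢ/rᵢ = -0.596 V.
At B: distances to the source charges are 0.519 m, 1.74 m; V_B = Σ kqᵢ/rᵢ = -4.39 V.
ΔV = V_B − V_A = -3.80 V.
W_ext = qΔV = (-6.41×10⁻⁹ C)(-3.80 V) = 2.43×10⁻⁸ J.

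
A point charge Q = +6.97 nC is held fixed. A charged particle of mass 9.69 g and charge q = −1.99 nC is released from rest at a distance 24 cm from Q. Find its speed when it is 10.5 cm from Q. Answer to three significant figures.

0.0117 m/s

Only the electrostatic force acts, so mechanical energy is conserved: ½mv² = U₁ − U₂ = kQq(1/r₁ − 1/r₂).
U₁ − U₂ = (8.99×10⁹ N·m²/C²)(6.97×10⁻⁹ C)(-1.99×10⁻⁹ C)(1/0.240 − 1/0.105) = 6.68×10⁻⁷ J.
v = √(2·6.68×10⁻⁷/9.69×10⁻³) = 0.0117 m/s.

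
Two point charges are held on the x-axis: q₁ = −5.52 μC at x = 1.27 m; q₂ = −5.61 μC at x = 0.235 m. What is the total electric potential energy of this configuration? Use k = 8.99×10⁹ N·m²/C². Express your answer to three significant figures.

The assembly work is the sum of pairwise potential energies, U = Σ_{i<j} kqᵢqⱼ/rᵢⱼ.
Pair separations: r₁₂ = 1.04 m.
U = (0.269) = 0.269 J.

0.269 J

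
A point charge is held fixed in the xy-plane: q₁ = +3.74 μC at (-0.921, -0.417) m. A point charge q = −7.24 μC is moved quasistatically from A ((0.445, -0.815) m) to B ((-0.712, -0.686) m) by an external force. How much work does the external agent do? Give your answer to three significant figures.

For quasistatic motion the external work equals the change in potential energy: W_ext = qΔV = q(V_B − V_A).
At A: distance to the source charge is 1.42 m; V_A = kq₁/r = 2.36×10⁴ V.
At B: distance to the source charge is 0.341 m; V_B = kq₁/r = 9.87×10⁴ V.
ΔV = V_B − V_A = 7.51×10⁴ V.
W_ext = qΔV = (-7.24×10⁻⁶ C)(7.51×10⁴ V) = -0.544 J.

-0.544 J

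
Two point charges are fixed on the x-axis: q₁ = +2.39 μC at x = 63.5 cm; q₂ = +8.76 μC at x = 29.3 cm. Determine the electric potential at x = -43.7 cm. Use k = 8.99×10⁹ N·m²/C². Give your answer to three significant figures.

1.28×10⁵ V

The total potential is the scalar sum of each charge's contribution, V = Σ kqᵢ/rᵢ.
Distances from the field point to each charge: r₁ = 1.07 m, r₂ = 0.730 m.
V = k[(2.39×10⁻⁶)/(1.07) + (8.76×10⁻⁶)/(0.730)] = 1.28×10⁵ V.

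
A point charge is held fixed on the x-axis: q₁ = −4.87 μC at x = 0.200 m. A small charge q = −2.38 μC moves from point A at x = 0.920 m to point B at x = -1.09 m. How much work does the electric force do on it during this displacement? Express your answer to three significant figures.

The work done by the electric force is W_field = −ΔU = −q(V_B − V_A) = q(V_A − V_B).
At A: distance to the source charge is 0.720 m; V_A = kq₁/r = -6.08×10⁴ V.
At B: distance to the source charge is 1.29 m; V_B = kq₁/r = -3.39×10⁴ V.
ΔV = V_B − V_A = 2.69×10⁴ V.
W_field = −qΔV = −(-2.38×10⁻⁶ C)(2.69×10⁴ V) = 0.0639 J.

0.0639 J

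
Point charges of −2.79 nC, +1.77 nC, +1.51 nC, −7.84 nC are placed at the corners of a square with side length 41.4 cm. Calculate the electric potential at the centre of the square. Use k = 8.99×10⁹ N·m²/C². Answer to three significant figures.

-226 V

The total potential is the scalar sum of each charge's contribution, V = Σ kqᵢ/rᵢ.
The distance from each corner to the centre is a√2/2 = 0.293 m.
V = k[(-2.79×10⁻⁹)/(0.293) + (1.77×10⁻⁹)/(0.293) + (1.51×10⁻⁹)/(0.293) + (-7.84×10⁻⁹)/(0.293)] = -226 V.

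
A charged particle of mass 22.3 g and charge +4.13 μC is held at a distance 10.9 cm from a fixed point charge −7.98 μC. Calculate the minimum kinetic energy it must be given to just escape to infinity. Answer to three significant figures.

To just escape, total mechanical energy must reach zero at infinity: ½mv²_min + U = 0, so ½mv²_min = −U = |kQq|/r.
|U| = |kQq|/r = (8.99×10⁹ N·m²/C²)(7.98×10⁻⁶)(4.13×10⁻⁶)/(0.109) = 2.72 J.

2.72 J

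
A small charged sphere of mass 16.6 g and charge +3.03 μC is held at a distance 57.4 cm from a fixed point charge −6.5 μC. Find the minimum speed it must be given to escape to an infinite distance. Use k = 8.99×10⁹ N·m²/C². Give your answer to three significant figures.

6.10 m/s

To just escape, total mechanical energy must reach zero at infinity: ½mv²_min + U = 0, so ½mv²_min = −U = |kQq|/r.
|U| = |kQq|/r = (8.99×10⁹ N·m²/C²)(6.50×10⁻⁶)(3.03×10⁻⁶)/(0.574) = 0.308 J.
v_min = √(2|U|/m) = √(2·0.308/0.0166) = 6.10 m/s.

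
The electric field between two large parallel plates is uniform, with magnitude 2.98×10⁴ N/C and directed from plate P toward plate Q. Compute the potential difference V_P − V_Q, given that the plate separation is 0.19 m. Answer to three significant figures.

5660 V

In a uniform field, potential decreases in the direction of E: ΔV = −E·d for a displacement d parallel to E.
Going from Q to P is a displacement of 0.19 m opposite to the field, so V_P − V_Q = +Ed = 5660 V.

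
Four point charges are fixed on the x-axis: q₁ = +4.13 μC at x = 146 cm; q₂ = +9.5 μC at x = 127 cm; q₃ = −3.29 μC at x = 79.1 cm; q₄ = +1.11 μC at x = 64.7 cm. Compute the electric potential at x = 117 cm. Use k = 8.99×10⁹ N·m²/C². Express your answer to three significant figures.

Electric potential is a scalar, so the contributions from each charge add algebraically: V = Σ kqᵢ/rᵢ.
Distances from the field point to each charge: r₁ = 0.290 m, r₂ = 0.100 m, r₃ = 0.379 m, r₄ = 0.523 m.
V = k[(4.13×10⁻⁶)/(0.290) + (9.50×10⁻⁶)/(0.100) + (-3.29×10⁻⁶)/(0.379) + (1.11×10⁻⁶)/(0.523)] = 9.23×10⁵ V.

9.23×10⁵ V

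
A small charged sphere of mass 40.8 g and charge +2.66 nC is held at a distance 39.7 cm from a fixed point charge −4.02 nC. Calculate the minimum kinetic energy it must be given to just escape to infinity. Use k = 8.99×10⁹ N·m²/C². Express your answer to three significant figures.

2.42×10⁻⁷ J

To just escape, total mechanical energy must reach zero at infinity: ½mv²_min + U = 0, so ½mv²_min = −U = |kQq|/r.
|U| = |kQq|/r = (8.99×10⁹ N·m²/C²)(4.02×10⁻⁹)(2.66×10⁻⁹)/(0.397) = 2.42×10⁻⁷ J.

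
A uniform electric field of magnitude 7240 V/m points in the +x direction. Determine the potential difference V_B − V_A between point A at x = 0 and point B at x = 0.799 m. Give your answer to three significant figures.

-5780 V

In a uniform field, potential decreases in the direction of E: V_B − V_A = −E·Δx.
V_B − V_A = −(7240 V/m)(0.799 m) = -5780 V.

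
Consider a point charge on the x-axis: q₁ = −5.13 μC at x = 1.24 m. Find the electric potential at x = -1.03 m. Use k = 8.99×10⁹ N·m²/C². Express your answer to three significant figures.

The total potential is the scalar sum of each charge's contribution, V = Σ kqᵢ/rᵢ.
V = k[(-5.13×10⁻⁶)/(2.27)] = -2.03×10⁴ V.

-2.03×10⁴ V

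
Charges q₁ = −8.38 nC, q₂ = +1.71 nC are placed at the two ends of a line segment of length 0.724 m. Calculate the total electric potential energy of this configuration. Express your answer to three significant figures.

-1.78×10⁻⁷ J

The assembly work is the sum of pairwise potential energies, U = Σ_{i<j} kqᵢqⱼ/rᵢⱼ.
The separation is r = 0.724 m.
U = (-1.78×10⁻⁷) = -1.78×10⁻⁷ J.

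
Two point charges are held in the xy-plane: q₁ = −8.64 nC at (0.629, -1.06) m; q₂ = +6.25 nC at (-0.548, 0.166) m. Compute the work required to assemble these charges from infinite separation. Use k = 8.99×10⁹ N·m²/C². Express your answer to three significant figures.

The assembly work is the sum of pairwise potential energies, U = Σ_{i<j} kqᵢqⱼ/rᵢⱼ.
Pair separations: r₁₂ = 1.70 m.
U = (-2.86×10⁻⁷) = -2.86×10⁻⁷ J.

-2.86×10⁻⁷ J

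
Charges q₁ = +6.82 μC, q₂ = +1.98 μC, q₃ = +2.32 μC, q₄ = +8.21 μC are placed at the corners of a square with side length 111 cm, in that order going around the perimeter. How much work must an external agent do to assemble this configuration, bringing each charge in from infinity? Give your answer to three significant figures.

0.938 J

The work to assemble the configuration equals its total potential energy, U = Σ kqᵢqⱼ/rᵢⱼ over all pairs.
The four side pairs have separation 1.11 m and the two diagonal pairs 1.57 m.
Summing all 6 pair terms gives U = 0.938 J.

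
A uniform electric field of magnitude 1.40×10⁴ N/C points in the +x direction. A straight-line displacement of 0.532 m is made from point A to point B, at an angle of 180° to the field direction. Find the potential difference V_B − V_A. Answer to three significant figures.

7450 V

Only the component of displacement along E changes the potential: ΔV = −E·d·cosθ.
ΔV = −(1.40×10⁴ V/m)(0.532 m)cos180° = 7450 V.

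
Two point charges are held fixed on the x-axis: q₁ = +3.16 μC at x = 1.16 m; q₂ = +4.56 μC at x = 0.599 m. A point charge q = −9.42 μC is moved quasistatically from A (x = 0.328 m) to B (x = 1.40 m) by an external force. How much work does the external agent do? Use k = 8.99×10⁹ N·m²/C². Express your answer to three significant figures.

For quasistatic motion the external work equals the change in potential energy: W_ext = qΔV = q(V_B − V_A).
At A: distances to the source charges are 0.832 m, 0.271 m; V_A = Σ kqᵢ/rᵢ = 1.85×10⁵ V.
At B: distances to the source charges are 0.240 m, 0.801 m; V_B = Σ kqᵢ/rᵢ = 1.70×10⁵ V.
ΔV = V_B − V_A = -1.59×10⁴ V.
W_ext = qΔV = (-9.42×10⁻⁶ C)(-1.59×10⁴ V) = 0.149 J.

0.149 J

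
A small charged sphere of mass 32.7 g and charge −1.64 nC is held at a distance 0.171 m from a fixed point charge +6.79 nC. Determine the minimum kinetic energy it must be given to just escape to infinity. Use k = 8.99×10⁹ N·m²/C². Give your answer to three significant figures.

To just escape, total mechanical energy must reach zero at infinity: ½mv²_min + U = 0, so ½mv²_min = −U = |kQq|/r.
|U| = |kQq|/r = (8.99×10⁹ N·m²/C²)(6.79×10⁻⁹)(1.64×10⁻⁹)/(0.171) = 5.85×10⁻⁷ J.

5.85×10⁻⁷ J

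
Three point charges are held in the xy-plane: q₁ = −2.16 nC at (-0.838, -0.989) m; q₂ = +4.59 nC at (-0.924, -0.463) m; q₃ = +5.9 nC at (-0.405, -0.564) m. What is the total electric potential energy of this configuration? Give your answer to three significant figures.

The work to assemble the configuration equals its total potential energy, U = Σ kqᵢqⱼ/rᵢⱼ over all pairs.
Pair separations: r₁₂ = 0.533 m, r₁₃ = 0.607 m, r₂₃ = 0.529 m.
U = (-1.67×10⁻⁷) + (-1.89×10⁻⁷) + (4.60×10⁻⁷) = 1.04×10⁻⁷ J.

1.04×10⁻⁷ J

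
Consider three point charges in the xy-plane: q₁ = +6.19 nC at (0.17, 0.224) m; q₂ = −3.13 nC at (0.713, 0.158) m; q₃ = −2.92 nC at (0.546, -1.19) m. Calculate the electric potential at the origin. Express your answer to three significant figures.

The total potential is the scalar sum of each charge's contribution, V = Σ kqᵢ/rᵢ.
Distances from the field point to each charge: r₁ = 0.281 m, r₂ = 0.730 m, r₃ = 1.31 m.
V = k[(6.19×10⁻⁹)/(0.281) + (-3.13×10⁻⁹)/(0.730) + (-2.92×10⁻⁹)/(1.31)] = 139 V.

139 V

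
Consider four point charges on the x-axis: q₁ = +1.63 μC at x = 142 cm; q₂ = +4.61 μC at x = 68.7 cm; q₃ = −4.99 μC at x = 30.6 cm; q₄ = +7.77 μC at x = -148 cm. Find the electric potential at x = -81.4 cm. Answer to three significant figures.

Electric potential is a scalar, so the contributions from each charge add algebraically: V = Σ kqᵢ/rᵢ.
Distances from the field point to each charge: r₁ = 2.23 m, r₂ = 1.50 m, r₃ = 1.12 m, r₄ = 0.666 m.
V = k[(1.63×10⁻⁶)/(2.23) + (4.61×10⁻⁶)/(1.50) + (-4.99×10⁻⁶)/(1.12) + (7.77×10⁻⁶)/(0.666)] = 9.90×10⁴ V.

9.90×10⁴ V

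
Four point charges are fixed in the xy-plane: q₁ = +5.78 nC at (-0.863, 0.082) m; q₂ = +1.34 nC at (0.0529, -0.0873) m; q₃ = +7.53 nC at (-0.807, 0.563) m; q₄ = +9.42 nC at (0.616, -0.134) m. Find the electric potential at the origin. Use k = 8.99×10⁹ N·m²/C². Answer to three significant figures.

381 V

The total potential is the scalar sum of each charge's contribution, V = Σ kqᵢ/rᵢ.
Distances from the field point to each charge: r₁ = 0.867 m, r₂ = 0.102 m, r₃ = 0.984 m, r₄ = 0.630 m.
V = k[(5.78×10⁻⁹)/(0.867) + (1.34×10⁻⁹)/(0.102) + (7.53×10⁻⁹)/(0.984) + (9.42×10⁻⁹)/(0.630)] = 381 V.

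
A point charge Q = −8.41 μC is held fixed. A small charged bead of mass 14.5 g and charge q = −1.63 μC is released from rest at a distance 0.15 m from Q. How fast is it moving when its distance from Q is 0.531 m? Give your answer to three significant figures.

9.02 m/s

Only the electrostatic force acts, so mechanical energy is conserved: ½mv² = U₁ − U₂ = kQq(1/r₁ − 1/r₂).
U₁ − U₂ = (8.99×10⁹ N·m²/C²)(-8.41×10⁻⁶ C)(-1.63×10⁻⁶ C)(1/0.150 − 1/0.531) = 0.589 J.
v = √(2·0.589/0.0145) = 9.02 m/s.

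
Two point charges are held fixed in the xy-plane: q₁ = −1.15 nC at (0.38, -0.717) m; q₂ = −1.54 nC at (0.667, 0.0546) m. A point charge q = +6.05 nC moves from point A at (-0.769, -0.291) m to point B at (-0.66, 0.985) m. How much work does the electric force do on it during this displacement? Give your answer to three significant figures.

The work done by the electric force is W_field = −ΔU = −q(V_B − V_A) = q(V_A − V_B).
At A: distances to the source charges are 1.23 m, 1.48 m; V_A = Σ kqᵢ/rᵢ = -17.8 V.
At B: distances to the source charges are 1.99 m, 1.62 m; V_B = Σ kqᵢ/rᵢ = -13.7 V.
ΔV = V_B − V_A = 4.08 V.
W_field = −qΔV = −(6.05×10⁻⁹ C)(4.08 V) = -2.47×10⁻⁸ J.

-2.47×10⁻⁸ J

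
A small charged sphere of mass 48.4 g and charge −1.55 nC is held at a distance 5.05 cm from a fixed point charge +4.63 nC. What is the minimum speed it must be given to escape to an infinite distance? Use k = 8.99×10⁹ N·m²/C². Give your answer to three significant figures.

To just escape, total mechanical energy must reach zero at infinity: ½mv²_min + U = 0, so ½mv²_min = −U = |kQq|/r.
|U| = |kQq|/r = (8.99×10⁹ N·m²/C²)(4.63×10⁻⁹)(1.55×10⁻⁹)/(0.0505) = 1.28×10⁻⁶ J.
v_min = √(2|U|/m) = √(2·1.28×10⁻⁶/0.0484) = 7.27×10⁻³ m/s.

7.27×10⁻³ m/s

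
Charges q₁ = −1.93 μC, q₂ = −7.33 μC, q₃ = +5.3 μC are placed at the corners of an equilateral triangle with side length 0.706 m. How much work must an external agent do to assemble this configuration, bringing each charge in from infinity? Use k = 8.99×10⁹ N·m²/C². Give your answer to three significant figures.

-0.445 J

The assembly work is the sum of pairwise potential energies, U = Σ_{i<j} kqᵢqⱼ/rᵢⱼ.
All three pair separations equal the side length, 0.706 m.
U = (0.180) + (-0.130) + (-0.495) = -0.445 J.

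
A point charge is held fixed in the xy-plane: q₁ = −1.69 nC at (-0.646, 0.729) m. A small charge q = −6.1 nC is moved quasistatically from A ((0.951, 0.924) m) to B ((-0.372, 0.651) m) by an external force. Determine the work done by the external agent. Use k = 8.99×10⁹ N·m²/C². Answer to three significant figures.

For quasistatic motion the external work equals the change in potential energy: W_ext = qΔV = q(V_B − V_A).
At A: distance to the source charge is 1.61 m; V_A = kq₁/r = -9.44 V.
At B: distance to the source charge is 0.285 m; V_B = kq₁/r = -53.3 V.
ΔV = V_B − V_A = -43.9 V.
W_ext = qΔV = (-6.10×10⁻⁹ C)(-43.9 V) = 2.68×10⁻⁷ J.

2.68×10⁻⁷ J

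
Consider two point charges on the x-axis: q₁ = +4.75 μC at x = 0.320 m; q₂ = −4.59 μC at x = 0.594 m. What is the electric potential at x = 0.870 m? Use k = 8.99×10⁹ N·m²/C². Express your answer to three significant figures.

-7.19×10⁴ V

The total potential is the scalar sum of each charge's contribution, V = Σ kqᵢ/rᵢ.
Distances from the field point to each charge: r₁ = 0.550 m, r₂ = 0.276 m.
V = k[(4.75×10⁻⁶)/(0.550) + (-4.59×10⁻⁶)/(0.276)] = -7.19×10⁴ V.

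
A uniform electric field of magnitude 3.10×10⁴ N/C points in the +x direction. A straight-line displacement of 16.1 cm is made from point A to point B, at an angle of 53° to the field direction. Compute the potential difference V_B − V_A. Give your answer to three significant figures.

-3000 V

Only the component of displacement along E changes the potential: ΔV = −E·d·cosθ.
ΔV = −(3.10×10⁴ V/m)(0.161 m)cos53° = -3000 V.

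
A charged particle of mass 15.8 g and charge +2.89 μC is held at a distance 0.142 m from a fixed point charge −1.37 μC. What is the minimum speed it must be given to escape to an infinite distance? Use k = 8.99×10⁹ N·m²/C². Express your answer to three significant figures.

5.63 m/s

To just escape, total mechanical energy must reach zero at infinity: ½mv²_min + U = 0, so ½mv²_min = −U = |kQq|/r.
|U| = |kQq|/r = (8.99×10⁹ N·m²/C²)(1.37×10⁻⁶)(2.89×10⁻⁶)/(0.142) = 0.251 J.
v_min = √(2|U|/m) = √(2·0.251/0.0158) = 5.63 m/s.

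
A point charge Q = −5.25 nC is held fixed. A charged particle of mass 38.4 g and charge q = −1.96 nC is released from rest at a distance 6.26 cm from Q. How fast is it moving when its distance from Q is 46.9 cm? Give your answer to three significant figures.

Only the electrostatic force acts, so mechanical energy is conserved: ½mv² = U₁ − U₂ = kQq(1/r₁ − 1/r₂).
U₁ − U₂ = (8.99×10⁹ N·m²/C²)(-5.25×10⁻⁹ C)(-1.96×10⁻⁹ C)(1/0.0626 − 1/0.469) = 1.28×10⁻⁶ J.
v = √(2·1.28×10⁻⁶/0.0384) = 8.17×10⁻³ m/s.

8.17×10⁻³ m/s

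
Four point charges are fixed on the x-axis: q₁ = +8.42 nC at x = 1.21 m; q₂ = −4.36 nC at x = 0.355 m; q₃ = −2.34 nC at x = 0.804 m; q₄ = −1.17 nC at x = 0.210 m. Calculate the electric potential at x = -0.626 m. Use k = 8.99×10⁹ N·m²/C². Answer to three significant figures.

Electric potential is a scalar, so the contributions from each charge add algebraically: V = Σ kqᵢ/rᵢ.
Distances from the field point to each charge: r₁ = 1.84 m, r₂ = 0.981 m, r₃ = 1.43 m, r₄ = 0.836 m.
V = k[(8.42×10⁻⁹)/(1.84) + (-4.36×10⁻⁹)/(0.981) + (-2.34×10⁻⁹)/(1.43) + (-1.17×10⁻⁹)/(0.836)] = -26.0 V.

-26.0 V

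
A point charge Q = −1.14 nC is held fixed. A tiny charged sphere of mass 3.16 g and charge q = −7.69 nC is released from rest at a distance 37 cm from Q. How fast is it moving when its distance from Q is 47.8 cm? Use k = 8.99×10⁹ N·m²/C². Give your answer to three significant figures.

Only the electrostatic force acts, so mechanical energy is conserved: ½mv² = U₁ − U₂ = kQq(1/r₁ − 1/r₂).
U₁ − U₂ = (8.99×10⁹ N·m²/C²)(-1.14×10⁻⁹ C)(-7.69×10⁻⁹ C)(1/0.370 − 1/0.478) = 4.81×10⁻⁸ J.
v = √(2·4.81×10⁻⁸/3.16×10⁻³) = 5.52×10⁻³ m/s.

5.52×10⁻³ m/s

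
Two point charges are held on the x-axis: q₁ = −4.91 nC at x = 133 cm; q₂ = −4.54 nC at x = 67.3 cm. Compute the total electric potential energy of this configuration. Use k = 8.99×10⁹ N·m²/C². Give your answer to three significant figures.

The assembly work is the sum of pairwise potential energies, U = Σ_{i<j} kqᵢqⱼ/rᵢⱼ.
Pair separations: r₁₂ = 0.657 m.
U = (3.05×10⁻⁷) = 3.05×10⁻⁷ J.

3.05×10⁻⁷ J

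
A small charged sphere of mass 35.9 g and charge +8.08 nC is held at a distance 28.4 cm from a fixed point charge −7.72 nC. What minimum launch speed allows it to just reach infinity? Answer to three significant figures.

0.0105 m/s

To just escape, total mechanical energy must reach zero at infinity: ½mv²_min + U = 0, so ½mv²_min = −U = |kQq|/r.
|U| = |kQq|/r = (8.99×10⁹ N·m²/C²)(7.72×10⁻⁹)(8.08×10⁻⁹)/(0.284) = 1.97×10⁻⁶ J.
v_min = √(2|U|/m) = √(2·1.97×10⁻⁶/0.0359) = 0.0105 m/s.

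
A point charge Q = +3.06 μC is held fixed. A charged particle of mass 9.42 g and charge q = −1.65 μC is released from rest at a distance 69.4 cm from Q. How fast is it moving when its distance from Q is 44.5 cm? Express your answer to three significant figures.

Only the electrostatic force acts, so mechanical energy is conserved: ½mv² = U₁ − U₂ = kQq(1/r₁ − 1/r₂).
U₁ − U₂ = (8.99×10⁹ N·m²/C²)(3.06×10⁻⁶ C)(-1.65×10⁻⁶ C)(1/0.694 − 1/0.445) = 0.0366 J.
v = √(2·0.0366/9.42×10⁻³) = 2.79 m/s.

2.79 m/s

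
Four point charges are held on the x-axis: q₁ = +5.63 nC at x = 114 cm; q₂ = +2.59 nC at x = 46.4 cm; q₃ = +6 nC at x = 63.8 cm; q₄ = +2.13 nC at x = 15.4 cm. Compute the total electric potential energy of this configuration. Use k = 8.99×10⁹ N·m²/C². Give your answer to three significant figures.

The assembly work is the sum of pairwise potential energies, U = Σ_{i<j} kqᵢqⱼ/rᵢⱼ.
Pair separations: r₁₂ = 0.676 m, r₁₃ = 0.502 m, r₁₄ = 0.986 m, r₂₃ = 0.174 m, r₂₄ = 0.310 m, r₃₄ = 0.484 m.
Summing all 6 pair terms gives U = 2.11×10⁻⁶ J.

2.11×10⁻⁶ J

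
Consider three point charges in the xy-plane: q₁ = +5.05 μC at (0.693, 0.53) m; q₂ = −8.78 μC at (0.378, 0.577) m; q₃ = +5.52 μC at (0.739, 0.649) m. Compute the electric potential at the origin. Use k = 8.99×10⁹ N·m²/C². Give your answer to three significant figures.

-1.19×10⁴ V

The total potential is the scalar sum of each charge's contribution, V = Σ kqᵢ/rᵢ.
Distances from the field point to each charge: r₁ = 0.872 m, r₂ = 0.690 m, r₃ = 0.984 m.
V = k[(5.05×10⁻⁶)/(0.872) + (-8.78×10⁻⁶)/(0.690) + (5.52×10⁻⁶)/(0.984)] = -1.19×10⁴ V.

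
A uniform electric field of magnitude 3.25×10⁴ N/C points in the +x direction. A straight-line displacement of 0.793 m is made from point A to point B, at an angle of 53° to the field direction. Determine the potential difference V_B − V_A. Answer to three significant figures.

Only the component of displacement along E changes the potential: ΔV = −E·d·cosθ.
ΔV = −(3.25×10⁴ V/m)(0.793 m)cos53° = -1.55×10⁴ V.

-1.55×10⁴ V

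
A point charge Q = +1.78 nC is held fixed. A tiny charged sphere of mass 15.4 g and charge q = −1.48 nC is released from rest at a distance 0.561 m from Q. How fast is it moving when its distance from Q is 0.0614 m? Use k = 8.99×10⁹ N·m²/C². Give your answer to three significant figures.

6.68×10⁻³ m/s

Only the electrostatic force acts, so mechanical energy is conserved: ½mv² = U₁ − U₂ = kQq(1/r₁ − 1/r₂).
U₁ − U₂ = (8.99×10⁹ N·m²/C²)(1.78×10⁻⁹ C)(-1.48×10⁻⁹ C)(1/0.561 − 1/0.0614) = 3.44×10⁻⁷ J.
v = √(2·3.44×10⁻⁷/0.0154) = 6.68×10⁻³ m/s.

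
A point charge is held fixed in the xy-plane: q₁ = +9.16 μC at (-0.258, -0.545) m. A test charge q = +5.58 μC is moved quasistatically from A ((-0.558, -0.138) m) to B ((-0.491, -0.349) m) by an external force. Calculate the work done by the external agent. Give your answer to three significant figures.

For quasistatic motion the external work equals the change in potential energy: W_ext = qΔV = q(V_B − V_A).
At A: distance to the source charge is 0.506 m; V_A = kq₁/r = 1.63×10⁵ V.
At B: distance to the source charge is 0.304 m; V_B = kq₁/r = 2.70×10⁵ V.
ΔV = V_B − V_A = 1.08×10⁵ V.
W_ext = qΔV = (5.58×10⁻⁶ C)(1.08×10⁵ V) = 0.600 J.

0.600 J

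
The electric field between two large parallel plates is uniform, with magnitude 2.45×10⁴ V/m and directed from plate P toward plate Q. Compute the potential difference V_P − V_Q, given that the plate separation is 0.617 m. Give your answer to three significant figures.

1.51×10⁴ V

In a uniform field, potential decreases in the direction of E: ΔV = −E·d for a displacement d parallel to E.
Going from Q to P is a displacement of 0.617 m opposite to the field, so V_P − V_Q = +Ed = 1.51×10⁴ V.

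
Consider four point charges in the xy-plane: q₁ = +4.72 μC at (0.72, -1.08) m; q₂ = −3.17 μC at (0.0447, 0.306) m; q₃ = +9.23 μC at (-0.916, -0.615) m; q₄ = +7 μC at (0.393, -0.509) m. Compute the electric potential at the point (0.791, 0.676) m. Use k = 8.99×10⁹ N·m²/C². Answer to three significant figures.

7.90×10⁴ V

The total potential is the scalar sum of each charge's contribution, V = Σ kqᵢ/rᵢ.
Distances from the field point to each charge: r₁ = 1.76 m, r₂ = 0.833 m, r₃ = 2.14 m, r₄ = 1.25 m.
V = k[(4.72×10⁻⁶)/(1.76) + (-3.17×10⁻⁶)/(0.833) + (9.23×10⁻⁶)/(2.14) + (7.00×10⁻⁶)/(1.25)] = 7.90×10⁴ V.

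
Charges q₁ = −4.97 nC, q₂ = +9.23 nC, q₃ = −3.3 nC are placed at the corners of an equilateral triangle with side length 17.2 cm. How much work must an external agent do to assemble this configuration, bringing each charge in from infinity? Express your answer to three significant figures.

The assembly work is the sum of pairwise potential energies, U = Σ_{i<j} kqᵢqⱼ/rᵢⱼ.
All three pair separations equal the side length, 0.172 m.
U = (-2.40×10⁻⁶) + (8.57×10⁻⁷) + (-1.59×10⁻⁶) = -3.13×10⁻⁶ J.

-3.13×10⁻⁶ J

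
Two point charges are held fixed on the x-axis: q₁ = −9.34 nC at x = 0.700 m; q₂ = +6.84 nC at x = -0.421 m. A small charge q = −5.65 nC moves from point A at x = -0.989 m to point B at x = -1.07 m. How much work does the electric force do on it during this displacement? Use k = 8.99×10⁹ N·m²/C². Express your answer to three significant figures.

-6.35×10⁻⁸ J

The work done by the electric force is W_field = −ΔU = −q(V_B − V_A) = q(V_A − V_B).
At A: distances to the source charges are 1.69 m, 0.568 m; V_A = Σ kqᵢ/rᵢ = 58.5 V.
At B: distances to the source charges are 1.77 m, 0.649 m; V_B = Σ kqᵢ/rᵢ = 47.3 V.
ΔV = V_B − V_A = -11.2 V.
W_field = −qΔV = −(-5.65×10⁻⁹ C)(-11.2 V) = -6.35×10⁻⁸ J.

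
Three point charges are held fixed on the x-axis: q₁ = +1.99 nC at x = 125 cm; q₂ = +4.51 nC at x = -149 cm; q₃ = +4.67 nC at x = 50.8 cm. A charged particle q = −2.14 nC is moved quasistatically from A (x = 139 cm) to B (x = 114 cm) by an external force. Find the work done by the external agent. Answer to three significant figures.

For quasistatic motion the external work equals the change in potential energy: W_ext = qΔV = q(V_B − V_A).
At A: distances to the source charges are 0.140 m, 2.88 m, 0.882 m; V_A = Σ kqᵢ/rᵢ = 189 V.
At B: distances to the source charges are 0.110 m, 2.63 m, 0.632 m; V_B = Σ kqᵢ/rᵢ = 244 V.
ΔV = V_B − V_A = 55.0 V.
W_ext = qΔV = (-2.14×10⁻⁹ C)(55.0 V) = -1.18×10⁻⁷ J.

-1.18×10⁻⁷ J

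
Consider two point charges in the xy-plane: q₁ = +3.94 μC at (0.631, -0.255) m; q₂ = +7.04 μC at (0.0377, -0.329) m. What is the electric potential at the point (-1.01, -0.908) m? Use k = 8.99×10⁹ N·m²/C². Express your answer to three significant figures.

7.29×10⁴ V

The total potential is the scalar sum of each charge's contribution, V = Σ kqᵢ/rᵢ.
Distances from the field point to each charge: r₁ = 1.77 m, r₂ = 1.20 m.
V = k[(3.94×10⁻⁶)/(1.77) + (7.04×10⁻⁶)/(1.20)] = 7.29×10⁴ V.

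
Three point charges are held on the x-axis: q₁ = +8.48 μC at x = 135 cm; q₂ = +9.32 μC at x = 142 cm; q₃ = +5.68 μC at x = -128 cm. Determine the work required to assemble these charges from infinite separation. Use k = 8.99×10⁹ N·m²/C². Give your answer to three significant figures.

The work to assemble the configuration equals its total potential energy, U = Σ kqᵢqⱼ/rᵢⱼ over all pairs.
Pair separations: r₁₂ = 0.0700 m, r₁₃ = 2.63 m, r₂₃ = 2.70 m.
U = (10.2) + (0.165) + (0.176) = 10.5 J.

10.5 J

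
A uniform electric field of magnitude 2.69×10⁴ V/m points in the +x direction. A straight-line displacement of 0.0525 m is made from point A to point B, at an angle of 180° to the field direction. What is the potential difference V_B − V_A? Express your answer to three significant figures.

Only the component of displacement along E changes the potential: ΔV = −E·d·cosθ.
ΔV = −(2.69×10⁴ V/m)(0.0525 m)cos180° = 1410 V.

1410 V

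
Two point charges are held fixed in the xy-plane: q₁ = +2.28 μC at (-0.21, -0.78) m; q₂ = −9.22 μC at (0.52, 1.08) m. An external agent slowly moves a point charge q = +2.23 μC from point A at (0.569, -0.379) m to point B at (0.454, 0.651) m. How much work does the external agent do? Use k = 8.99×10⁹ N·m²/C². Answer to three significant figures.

-0.322 J

For quasistatic motion the external work equals the change in potential energy: W_ext = qΔV = q(V_B − V_A).
At A: distances to the source charges are 0.876 m, 1.46 m; V_A = Σ kqᵢ/rᵢ = -3.34×10⁴ V.
At B: distances to the source charges are 1.58 m, 0.434 m; V_B = Σ kqᵢ/rᵢ = -1.78×10⁵ V.
ΔV = V_B − V_A = -1.45×10⁵ V.
W_ext = qΔV = (2.23×10⁻⁶ C)(-1.45×10⁵ V) = -0.322 J.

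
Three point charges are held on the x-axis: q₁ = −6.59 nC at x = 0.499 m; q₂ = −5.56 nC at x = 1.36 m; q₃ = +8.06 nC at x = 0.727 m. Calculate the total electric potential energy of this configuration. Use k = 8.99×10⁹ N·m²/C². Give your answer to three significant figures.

-2.35×10⁻⁶ J

The work to assemble the configuration equals its total potential energy, U = Σ kqᵢqⱼ/rᵢⱼ over all pairs.
Pair separations: r₁₂ = 0.861 m, r₁₃ = 0.228 m, r₂₃ = 0.633 m.
U = (3.83×10⁻⁷) + (-2.09×10⁻⁶) + (-6.36×10⁻⁷) = -2.35×10⁻⁶ J.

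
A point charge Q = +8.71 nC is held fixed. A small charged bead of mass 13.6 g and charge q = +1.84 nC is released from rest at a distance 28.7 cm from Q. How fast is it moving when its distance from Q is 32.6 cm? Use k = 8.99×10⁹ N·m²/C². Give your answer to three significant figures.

Only the electrostatic force acts, so mechanical energy is conserved: ½mv² = U₁ − U₂ = kQq(1/r₁ − 1/r₂).
U₁ − U₂ = (8.99×10⁹ N·m²/C²)(8.71×10⁻⁹ C)(1.84×10⁻⁹ C)(1/0.287 − 1/0.326) = 6.01×10⁻⁸ J.
v = √(2·6.01×10⁻⁸/0.0136) = 2.97×10⁻³ m/s.

2.97×10⁻³ m/s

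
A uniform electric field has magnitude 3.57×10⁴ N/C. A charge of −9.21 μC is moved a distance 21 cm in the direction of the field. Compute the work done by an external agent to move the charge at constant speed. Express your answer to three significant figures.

0.0690 J

The potential change for a displacement 21 cm in the direction of the field is ΔV = −Ed = -7500 V.
W_ext = qΔV = 0.0690 J.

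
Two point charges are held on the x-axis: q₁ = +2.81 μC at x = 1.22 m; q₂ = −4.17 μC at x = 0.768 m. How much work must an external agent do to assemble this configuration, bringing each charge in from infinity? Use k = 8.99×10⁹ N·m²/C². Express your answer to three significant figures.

The assembly work is the sum of pairwise potential energies, U = Σ_{i<j} kqᵢqⱼ/rᵢⱼ.
Pair separations: r₁₂ = 0.452 m.
U = (-0.233) = -0.233 J.

-0.233 J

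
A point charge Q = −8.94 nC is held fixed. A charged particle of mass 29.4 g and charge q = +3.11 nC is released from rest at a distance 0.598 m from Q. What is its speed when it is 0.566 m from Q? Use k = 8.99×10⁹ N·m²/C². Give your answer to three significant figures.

1.27×10⁻³ m/s

Only the electrostatic force acts, so mechanical energy is conserved: ½mv² = U₁ − U₂ = kQq(1/r₁ − 1/r₂).
U₁ − U₂ = (8.99×10⁹ N·m²/C²)(-8.94×10⁻⁹ C)(3.11×10⁻⁹ C)(1/0.598 − 1/0.566) = 2.36×10⁻⁸ J.
v = √(2·2.36×10⁻⁸/0.0294) = 1.27×10⁻³ m/s.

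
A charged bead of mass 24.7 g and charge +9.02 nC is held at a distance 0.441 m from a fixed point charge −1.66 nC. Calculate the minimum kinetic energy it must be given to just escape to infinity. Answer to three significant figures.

To just escape, total mechanical energy must reach zero at infinity: ½mv²_min + U = 0, so ½mv²_min = −U = |kQq|/r.
|U| = |kQq|/r = (8.99×10⁹ N·m²/C²)(1.66×10⁻⁹)(9.02×10⁻⁹)/(0.441) = 3.05×10⁻⁷ J.

3.05×10⁻⁷ J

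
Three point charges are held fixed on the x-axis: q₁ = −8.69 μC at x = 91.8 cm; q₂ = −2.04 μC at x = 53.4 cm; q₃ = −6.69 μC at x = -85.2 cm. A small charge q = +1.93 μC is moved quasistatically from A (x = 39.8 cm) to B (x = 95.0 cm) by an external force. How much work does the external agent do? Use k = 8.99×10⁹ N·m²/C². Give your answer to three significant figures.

-4.22 J

For quasistatic motion the external work equals the change in potential energy: W_ext = qΔV = q(V_B − V_A).
At A: distances to the source charges are 0.520 m, 0.136 m, 1.25 m; V_A = Σ kqᵢ/rᵢ = -3.33×10⁵ V.
At B: distances to the source charges are 0.0320 m, 0.416 m, 1.80 m; V_B = Σ kqᵢ/rᵢ = -2.52×10⁶ V.
ΔV = V_B − V_A = -2.19×10⁶ V.
W_ext = qΔV = (1.93×10⁻⁶ C)(-2.19×10⁶ V) = -4.22 J.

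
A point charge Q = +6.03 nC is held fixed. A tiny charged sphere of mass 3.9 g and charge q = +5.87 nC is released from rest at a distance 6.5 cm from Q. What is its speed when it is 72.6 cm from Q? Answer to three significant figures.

0.0478 m/s

Only the electrostatic force acts, so mechanical energy is conserved: ½mv² = U₁ − U₂ = kQq(1/r₁ − 1/r₂).
U₁ − U₂ = (8.99×10⁹ N·m²/C²)(6.03×10⁻⁹ C)(5.87×10⁻⁹ C)(1/0.0650 − 1/0.726) = 4.46×10⁻⁶ J.
v = √(2·4.46×10⁻⁶/3.90×10⁻³) = 0.0478 m/s.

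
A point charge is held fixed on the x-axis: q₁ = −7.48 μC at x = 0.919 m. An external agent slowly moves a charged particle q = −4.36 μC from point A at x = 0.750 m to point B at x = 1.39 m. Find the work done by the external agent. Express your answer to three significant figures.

-1.11 J

For quasistatic motion the external work equals the change in potential energy: W_ext = qΔV = q(V_B − V_A).
At A: distance to the source charge is 0.169 m; V_A = kq₁/r = -3.98×10⁵ V.
At B: distance to the source charge is 0.471 m; V_B = kq₁/r = -1.43×10⁵ V.
ΔV = V_B − V_A = 2.55×10⁵ V.
W_ext = qΔV = (-4.36×10⁻⁶ C)(2.55×10⁵ V) = -1.11 J.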